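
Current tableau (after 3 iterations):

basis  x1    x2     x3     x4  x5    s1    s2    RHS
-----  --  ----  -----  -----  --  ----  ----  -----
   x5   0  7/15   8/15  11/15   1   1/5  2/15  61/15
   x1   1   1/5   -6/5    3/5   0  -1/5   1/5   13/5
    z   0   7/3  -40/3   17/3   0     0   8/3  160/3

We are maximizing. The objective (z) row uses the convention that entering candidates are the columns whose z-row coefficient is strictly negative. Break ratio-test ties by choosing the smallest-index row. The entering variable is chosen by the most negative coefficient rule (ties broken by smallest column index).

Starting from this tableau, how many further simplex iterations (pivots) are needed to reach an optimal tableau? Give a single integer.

pivot: x3 in, x5 out → z = 155
No improving column remains; optimal.

1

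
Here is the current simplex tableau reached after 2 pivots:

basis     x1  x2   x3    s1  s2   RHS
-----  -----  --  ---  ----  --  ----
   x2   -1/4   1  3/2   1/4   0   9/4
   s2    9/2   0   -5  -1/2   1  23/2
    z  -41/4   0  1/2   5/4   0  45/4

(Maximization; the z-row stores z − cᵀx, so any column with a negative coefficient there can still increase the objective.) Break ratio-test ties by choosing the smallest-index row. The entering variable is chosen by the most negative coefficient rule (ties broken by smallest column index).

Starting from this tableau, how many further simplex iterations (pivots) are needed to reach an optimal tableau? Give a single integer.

pivot: x1 in, s2 out → z = 337/9
pivot: x3 in, x2 out → z = 695/11
No improving column remains; optimal.

2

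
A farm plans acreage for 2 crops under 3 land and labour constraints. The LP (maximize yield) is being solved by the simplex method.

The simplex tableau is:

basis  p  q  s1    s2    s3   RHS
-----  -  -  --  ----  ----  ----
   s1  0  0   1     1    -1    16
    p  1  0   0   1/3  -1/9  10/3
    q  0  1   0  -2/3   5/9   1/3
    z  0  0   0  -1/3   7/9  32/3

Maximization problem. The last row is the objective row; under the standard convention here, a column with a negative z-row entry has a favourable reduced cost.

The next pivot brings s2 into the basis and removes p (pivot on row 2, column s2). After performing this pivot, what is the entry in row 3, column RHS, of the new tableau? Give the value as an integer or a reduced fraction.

7

Pivot element is row 2, column s2: 1/3.
Normalize row 2: new (row 2, RHS) = (10/3)/(1/3) = 10.
row 3 ← row 3 − (-2/3)·(new row 2): 1/3 − (-2/3)·10 = 7.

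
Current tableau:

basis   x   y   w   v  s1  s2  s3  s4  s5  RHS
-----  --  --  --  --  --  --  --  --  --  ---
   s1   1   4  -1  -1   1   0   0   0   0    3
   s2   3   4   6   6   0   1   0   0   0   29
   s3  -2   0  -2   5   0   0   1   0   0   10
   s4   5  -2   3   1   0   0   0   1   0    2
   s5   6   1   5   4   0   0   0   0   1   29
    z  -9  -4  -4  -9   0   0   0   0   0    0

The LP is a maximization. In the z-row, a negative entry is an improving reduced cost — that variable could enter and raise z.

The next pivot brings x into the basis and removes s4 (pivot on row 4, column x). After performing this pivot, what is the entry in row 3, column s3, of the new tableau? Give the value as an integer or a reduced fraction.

1

Pivot element is row 4, column x: 5.
Normalize row 4: new (row 4, s3) = 0/5 = 0.
row 3 ← row 3 − (-2)·(new row 4): 1 − (-2)·0 = 1.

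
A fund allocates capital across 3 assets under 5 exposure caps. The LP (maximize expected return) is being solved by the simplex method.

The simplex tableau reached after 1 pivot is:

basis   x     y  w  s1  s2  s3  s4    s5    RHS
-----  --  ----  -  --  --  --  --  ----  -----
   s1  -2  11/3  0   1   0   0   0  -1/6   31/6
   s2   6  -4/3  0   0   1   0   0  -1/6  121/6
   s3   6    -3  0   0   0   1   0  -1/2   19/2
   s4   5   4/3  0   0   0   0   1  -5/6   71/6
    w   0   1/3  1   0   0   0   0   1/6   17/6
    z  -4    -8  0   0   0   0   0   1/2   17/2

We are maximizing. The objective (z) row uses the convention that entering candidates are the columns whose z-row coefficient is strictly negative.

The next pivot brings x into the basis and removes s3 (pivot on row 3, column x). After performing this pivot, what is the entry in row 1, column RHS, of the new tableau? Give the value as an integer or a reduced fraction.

25/3

Pivot element is row 3, column x: 6.
Normalize row 3: new (row 3, RHS) = (19/2)/6 = 19/12.
row 1 ← row 1 − (-2)·(new row 3): 31/6 − (-2)·(19/12) = 25/3.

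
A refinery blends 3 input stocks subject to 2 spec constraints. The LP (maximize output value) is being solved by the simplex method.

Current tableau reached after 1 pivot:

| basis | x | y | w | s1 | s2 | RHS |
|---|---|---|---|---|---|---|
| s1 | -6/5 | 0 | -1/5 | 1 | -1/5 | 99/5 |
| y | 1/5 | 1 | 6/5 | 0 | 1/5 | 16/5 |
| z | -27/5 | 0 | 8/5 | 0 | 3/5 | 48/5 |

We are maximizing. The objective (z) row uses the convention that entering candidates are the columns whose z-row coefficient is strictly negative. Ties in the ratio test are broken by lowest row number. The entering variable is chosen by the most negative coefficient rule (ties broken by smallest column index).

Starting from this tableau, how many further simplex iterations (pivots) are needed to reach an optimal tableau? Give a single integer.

pivot: x in, y out → z = 96
No improving column remains; optimal.

1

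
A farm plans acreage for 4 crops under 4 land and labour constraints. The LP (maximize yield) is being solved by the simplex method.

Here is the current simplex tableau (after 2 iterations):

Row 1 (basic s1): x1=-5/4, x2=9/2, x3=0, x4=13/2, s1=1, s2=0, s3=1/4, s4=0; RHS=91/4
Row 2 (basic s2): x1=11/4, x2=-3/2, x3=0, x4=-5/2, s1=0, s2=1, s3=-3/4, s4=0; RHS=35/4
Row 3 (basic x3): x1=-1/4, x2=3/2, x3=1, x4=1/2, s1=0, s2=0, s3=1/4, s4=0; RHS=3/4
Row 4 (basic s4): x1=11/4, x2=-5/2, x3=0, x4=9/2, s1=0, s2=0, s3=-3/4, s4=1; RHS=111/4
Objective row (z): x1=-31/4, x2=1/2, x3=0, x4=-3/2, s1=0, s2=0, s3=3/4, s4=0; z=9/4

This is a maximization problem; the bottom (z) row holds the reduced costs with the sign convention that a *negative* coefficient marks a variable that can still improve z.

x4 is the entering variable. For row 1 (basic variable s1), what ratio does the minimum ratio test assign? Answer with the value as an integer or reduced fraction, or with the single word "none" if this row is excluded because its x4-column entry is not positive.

7/2

Ratio = RHS / (x4 entry) = (91/4) / (13/2) = 7/2.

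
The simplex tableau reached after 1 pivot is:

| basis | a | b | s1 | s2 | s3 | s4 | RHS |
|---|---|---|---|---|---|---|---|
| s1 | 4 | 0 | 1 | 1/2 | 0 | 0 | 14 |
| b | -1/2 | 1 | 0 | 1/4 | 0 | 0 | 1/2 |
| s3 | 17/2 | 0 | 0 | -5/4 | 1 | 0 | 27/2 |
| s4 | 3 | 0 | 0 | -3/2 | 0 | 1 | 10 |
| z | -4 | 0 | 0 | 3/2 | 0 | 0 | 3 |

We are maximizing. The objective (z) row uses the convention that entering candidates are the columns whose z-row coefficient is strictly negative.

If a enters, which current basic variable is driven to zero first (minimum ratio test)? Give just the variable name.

Ratios: row 1 (s1): 14/4 = 7/2; row 2 (b): entry -1/2 ≤ 0, skip; row 3 (s3): (27/2)/(17/2) = 27/17; row 4 (s4): 10/3 = 10/3.
Minimum ratio 27/17 is in the s3 row, so s3 leaves.

s3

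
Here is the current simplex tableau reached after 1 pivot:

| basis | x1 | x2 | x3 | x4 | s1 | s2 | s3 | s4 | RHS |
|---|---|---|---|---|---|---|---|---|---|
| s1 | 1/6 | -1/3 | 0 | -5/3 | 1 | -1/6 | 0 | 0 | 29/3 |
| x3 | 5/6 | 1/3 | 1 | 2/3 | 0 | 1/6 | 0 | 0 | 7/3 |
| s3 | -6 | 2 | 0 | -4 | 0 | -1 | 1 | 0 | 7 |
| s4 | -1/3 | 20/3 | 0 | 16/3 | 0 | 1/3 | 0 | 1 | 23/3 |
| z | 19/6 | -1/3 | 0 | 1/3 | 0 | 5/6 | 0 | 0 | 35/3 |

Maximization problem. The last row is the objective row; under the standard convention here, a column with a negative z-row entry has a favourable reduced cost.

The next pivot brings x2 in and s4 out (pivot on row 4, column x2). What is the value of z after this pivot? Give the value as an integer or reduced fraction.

Minimum ratio for x2: (23/3)/(20/3) = 23/20.
z changes by −(z-row coeff of x2)·ratio = −(-1/3)·(23/20) = 23/60.
New z = 35/3 + (23/60) = 241/20.

241/20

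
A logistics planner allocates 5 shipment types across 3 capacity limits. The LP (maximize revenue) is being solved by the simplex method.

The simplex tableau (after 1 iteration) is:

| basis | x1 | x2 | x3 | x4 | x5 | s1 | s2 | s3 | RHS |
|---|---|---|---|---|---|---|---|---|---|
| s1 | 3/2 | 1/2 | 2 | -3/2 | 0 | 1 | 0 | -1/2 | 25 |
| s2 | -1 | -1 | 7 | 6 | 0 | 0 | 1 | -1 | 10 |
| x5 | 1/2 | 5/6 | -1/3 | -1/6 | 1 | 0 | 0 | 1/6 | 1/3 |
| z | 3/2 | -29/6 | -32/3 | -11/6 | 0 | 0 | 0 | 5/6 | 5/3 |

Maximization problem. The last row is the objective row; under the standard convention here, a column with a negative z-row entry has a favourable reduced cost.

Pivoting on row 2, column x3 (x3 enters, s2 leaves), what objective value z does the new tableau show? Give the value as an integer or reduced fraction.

Minimum ratio for x3: 10/7 = 10/7.
z changes by −(z-row coeff of x3)·ratio = −(-32/3)·(10/7) = 320/21.
New z = 5/3 + (320/21) = 355/21.

355/21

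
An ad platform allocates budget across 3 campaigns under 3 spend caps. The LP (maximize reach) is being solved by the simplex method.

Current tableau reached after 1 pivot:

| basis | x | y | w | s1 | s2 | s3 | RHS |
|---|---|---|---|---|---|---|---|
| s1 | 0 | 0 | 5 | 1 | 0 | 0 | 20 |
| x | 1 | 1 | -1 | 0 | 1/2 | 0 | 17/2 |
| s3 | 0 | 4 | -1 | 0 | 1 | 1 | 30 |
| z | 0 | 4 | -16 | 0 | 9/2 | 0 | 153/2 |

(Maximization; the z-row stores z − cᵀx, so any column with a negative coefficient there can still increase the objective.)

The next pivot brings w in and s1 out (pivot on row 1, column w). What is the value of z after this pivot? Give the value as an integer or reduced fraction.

Minimum ratio for w: 20/5 = 4.
z changes by −(z-row coeff of w)·ratio = −(-16)·4 = 64.
New z = 153/2 + 64 = 281/2.

281/2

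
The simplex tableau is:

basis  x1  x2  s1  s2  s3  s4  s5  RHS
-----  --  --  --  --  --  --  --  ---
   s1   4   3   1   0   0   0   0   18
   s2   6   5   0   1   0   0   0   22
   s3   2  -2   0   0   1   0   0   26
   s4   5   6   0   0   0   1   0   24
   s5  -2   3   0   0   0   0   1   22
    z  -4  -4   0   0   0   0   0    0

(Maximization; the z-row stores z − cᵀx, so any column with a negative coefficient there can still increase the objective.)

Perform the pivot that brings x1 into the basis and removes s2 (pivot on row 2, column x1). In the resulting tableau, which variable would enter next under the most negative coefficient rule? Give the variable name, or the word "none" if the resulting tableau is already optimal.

Pivot element 6. New z-row = old z-row − (-4)·(row 2/6).
Updated z-row coefficients: x1: 0, x2: -2/3, s1: 0, s2: 2/3, s3: 0, s4: 0, s5: 0.
The most negative is -2/3 in column x2, so x2 would enter next.

x2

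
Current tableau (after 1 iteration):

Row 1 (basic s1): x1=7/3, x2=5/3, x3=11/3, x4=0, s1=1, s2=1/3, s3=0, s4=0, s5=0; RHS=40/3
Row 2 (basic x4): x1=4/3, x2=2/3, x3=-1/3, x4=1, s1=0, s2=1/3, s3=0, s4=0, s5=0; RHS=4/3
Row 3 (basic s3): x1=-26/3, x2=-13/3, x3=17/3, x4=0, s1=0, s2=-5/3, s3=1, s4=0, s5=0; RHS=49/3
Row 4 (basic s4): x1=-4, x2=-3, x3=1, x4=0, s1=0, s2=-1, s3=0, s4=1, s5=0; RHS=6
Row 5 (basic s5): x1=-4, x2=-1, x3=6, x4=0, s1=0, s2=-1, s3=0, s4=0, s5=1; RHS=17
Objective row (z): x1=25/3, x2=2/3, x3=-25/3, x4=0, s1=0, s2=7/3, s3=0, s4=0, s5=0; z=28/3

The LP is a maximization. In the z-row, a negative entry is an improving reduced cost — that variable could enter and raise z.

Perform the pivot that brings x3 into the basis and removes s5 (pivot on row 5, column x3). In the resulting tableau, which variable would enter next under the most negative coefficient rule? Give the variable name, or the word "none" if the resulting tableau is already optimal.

x2

Pivot element 6. New z-row = old z-row − (-25/3)·(row 5/6).
Updated z-row coefficients: x1: 25/9, x2: -13/18, x3: 0, x4: 0, s1: 0, s2: 17/18, s3: 0, s4: 0, s5: 25/18.
The most negative is -13/18 in column x2, so x2 would enter next.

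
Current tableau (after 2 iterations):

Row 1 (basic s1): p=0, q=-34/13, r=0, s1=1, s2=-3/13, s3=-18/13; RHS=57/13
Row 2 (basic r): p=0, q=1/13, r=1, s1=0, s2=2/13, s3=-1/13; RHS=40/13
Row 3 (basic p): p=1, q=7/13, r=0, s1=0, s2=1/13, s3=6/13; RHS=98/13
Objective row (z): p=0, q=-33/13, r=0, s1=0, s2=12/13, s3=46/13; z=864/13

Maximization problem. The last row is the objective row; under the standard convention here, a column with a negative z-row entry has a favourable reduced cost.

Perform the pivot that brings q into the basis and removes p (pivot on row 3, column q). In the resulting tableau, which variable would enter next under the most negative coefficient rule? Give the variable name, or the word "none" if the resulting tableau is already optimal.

Pivot element 7/13. New z-row = old z-row − (-33/13)·(row 3/(7/13)).
Updated z-row coefficients: p: 33/7, q: 0, r: 0, s1: 0, s2: 9/7, s3: 40/7.
No coefficient is strictly negative; the tableau after this pivot is optimal.

none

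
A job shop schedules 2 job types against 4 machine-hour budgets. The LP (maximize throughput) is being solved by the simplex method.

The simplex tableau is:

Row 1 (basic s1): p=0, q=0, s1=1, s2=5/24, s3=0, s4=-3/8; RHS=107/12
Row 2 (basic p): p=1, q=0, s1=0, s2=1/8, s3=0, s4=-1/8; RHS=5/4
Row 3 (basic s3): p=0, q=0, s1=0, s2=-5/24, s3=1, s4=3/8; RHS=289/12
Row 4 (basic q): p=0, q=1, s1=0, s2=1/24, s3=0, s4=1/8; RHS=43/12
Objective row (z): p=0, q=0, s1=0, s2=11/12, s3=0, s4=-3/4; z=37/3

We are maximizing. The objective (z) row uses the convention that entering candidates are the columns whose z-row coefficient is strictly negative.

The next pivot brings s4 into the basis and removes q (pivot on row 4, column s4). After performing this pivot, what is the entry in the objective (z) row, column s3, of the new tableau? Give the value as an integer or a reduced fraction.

Pivot element is row 4, column s4: 1/8.
Normalize row 4: new (row 4, s3) = 0/(1/8) = 0.
z-row ← z-row − (-3/4)·(new row 4): 0 − (-3/4)·0 = 0.

0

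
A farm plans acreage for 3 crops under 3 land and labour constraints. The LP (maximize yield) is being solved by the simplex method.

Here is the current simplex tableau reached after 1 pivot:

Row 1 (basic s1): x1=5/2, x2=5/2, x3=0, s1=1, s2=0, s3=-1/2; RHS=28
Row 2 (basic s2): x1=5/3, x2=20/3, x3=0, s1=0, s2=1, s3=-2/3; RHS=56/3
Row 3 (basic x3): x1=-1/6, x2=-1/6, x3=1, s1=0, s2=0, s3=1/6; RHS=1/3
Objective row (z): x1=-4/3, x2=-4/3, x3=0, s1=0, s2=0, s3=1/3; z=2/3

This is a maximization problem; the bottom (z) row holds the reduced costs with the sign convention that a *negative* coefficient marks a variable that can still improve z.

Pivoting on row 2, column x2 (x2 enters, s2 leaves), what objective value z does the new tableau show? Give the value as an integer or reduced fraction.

22/5

Minimum ratio for x2: (56/3)/(20/3) = 14/5.
z changes by −(z-row coeff of x2)·ratio = −(-4/3)·(14/5) = 56/15.
New z = 2/3 + (56/15) = 22/5.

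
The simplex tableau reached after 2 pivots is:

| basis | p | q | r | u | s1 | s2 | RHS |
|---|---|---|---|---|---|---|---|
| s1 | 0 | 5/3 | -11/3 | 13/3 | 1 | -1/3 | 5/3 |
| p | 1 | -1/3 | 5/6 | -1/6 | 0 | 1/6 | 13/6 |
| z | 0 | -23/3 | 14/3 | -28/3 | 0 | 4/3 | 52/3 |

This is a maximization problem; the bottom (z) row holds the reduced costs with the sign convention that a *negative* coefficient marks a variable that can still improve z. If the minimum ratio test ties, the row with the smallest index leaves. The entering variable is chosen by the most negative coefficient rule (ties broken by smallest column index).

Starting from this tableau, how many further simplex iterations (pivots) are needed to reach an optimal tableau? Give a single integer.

pivot: u in, s1 out → z = 272/13
pivot: q in, u out → z = 25
pivot: r in, p out → z = 330
No improving column remains; optimal.

3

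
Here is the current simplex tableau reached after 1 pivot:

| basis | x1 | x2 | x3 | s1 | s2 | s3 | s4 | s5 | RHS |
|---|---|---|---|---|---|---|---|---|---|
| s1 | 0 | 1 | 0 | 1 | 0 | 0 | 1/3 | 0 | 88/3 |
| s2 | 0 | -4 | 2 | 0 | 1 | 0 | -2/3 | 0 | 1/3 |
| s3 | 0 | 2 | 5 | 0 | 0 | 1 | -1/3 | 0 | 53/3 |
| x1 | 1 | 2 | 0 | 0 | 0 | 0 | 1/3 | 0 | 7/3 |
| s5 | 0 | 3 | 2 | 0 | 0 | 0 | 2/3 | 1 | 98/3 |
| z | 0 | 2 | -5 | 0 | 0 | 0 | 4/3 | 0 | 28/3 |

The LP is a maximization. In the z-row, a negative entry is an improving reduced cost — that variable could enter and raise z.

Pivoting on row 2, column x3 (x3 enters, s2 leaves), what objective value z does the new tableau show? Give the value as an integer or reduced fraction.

Minimum ratio for x3: (1/3)/2 = 1/6.
z changes by −(z-row coeff of x3)·ratio = −(-5)·(1/6) = 5/6.
New z = 28/3 + (5/6) = 61/6.

61/6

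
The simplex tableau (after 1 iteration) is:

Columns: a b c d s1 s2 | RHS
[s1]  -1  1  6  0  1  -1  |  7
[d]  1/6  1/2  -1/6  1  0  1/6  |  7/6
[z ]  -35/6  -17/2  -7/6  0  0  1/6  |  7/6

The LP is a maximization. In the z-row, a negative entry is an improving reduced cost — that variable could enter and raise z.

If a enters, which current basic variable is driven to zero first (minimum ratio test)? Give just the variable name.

Ratios: row 1 (s1): entry -1 ≤ 0, skip; row 2 (d): (7/6)/(1/6) = 7.
Minimum ratio 7 is in the d row, so d leaves.

d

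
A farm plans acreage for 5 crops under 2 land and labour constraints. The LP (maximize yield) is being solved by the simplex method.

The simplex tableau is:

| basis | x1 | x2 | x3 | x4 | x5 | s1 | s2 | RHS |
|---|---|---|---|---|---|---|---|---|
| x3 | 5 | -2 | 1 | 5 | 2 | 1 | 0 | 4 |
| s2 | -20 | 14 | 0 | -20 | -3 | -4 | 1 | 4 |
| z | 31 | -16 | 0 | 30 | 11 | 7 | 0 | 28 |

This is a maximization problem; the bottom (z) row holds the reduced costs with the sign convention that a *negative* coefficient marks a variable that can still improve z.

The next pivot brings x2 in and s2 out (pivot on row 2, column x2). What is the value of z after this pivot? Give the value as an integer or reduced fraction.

Minimum ratio for x2: 4/14 = 2/7.
z changes by −(z-row coeff of x2)·ratio = −(-16)·(2/7) = 32/7.
New z = 28 + (32/7) = 228/7.

228/7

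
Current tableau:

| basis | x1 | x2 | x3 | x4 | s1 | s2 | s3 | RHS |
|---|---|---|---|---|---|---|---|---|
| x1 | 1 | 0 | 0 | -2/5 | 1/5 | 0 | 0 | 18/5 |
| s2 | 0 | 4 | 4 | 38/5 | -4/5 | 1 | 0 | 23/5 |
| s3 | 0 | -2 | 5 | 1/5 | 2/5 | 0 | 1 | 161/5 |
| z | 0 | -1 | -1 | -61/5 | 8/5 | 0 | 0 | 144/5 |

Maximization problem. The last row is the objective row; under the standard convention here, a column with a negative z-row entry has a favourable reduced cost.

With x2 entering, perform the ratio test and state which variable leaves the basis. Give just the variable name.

Ratios: row 1 (x1): entry 0 ≤ 0, skip; row 2 (s2): (23/5)/4 = 23/20; row 3 (s3): entry -2 ≤ 0, skip.
Minimum ratio 23/20 is in the s2 row, so s2 leaves.

s2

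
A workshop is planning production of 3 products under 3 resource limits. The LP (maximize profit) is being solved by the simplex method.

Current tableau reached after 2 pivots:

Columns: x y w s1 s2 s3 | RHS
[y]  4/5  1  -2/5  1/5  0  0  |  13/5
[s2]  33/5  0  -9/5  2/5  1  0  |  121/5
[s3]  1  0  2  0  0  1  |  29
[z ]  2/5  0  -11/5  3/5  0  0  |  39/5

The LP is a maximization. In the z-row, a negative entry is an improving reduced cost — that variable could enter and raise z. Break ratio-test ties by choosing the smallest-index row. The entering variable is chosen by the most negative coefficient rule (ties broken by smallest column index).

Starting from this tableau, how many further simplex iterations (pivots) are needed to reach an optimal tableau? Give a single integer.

pivot: w in, s3 out → z = 397/10
No improving column remains; optimal.

1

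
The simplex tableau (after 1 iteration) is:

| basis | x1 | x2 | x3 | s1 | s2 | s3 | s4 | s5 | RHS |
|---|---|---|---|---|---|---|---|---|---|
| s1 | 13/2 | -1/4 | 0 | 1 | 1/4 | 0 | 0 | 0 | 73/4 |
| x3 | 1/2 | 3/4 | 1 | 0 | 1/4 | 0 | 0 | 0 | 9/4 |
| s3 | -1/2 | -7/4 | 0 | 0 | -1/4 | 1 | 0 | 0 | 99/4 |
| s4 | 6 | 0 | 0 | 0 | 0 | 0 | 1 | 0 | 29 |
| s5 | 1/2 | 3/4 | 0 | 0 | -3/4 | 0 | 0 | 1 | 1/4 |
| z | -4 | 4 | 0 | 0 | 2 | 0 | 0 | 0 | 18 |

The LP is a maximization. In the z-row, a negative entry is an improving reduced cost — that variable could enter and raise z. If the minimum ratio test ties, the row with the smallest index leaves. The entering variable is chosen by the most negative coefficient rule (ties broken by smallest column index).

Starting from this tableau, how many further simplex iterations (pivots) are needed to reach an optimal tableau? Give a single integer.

2

pivot: x1 in, s5 out → z = 20
pivot: s2 in, s1 out → z = 26
No improving column remains; optimal.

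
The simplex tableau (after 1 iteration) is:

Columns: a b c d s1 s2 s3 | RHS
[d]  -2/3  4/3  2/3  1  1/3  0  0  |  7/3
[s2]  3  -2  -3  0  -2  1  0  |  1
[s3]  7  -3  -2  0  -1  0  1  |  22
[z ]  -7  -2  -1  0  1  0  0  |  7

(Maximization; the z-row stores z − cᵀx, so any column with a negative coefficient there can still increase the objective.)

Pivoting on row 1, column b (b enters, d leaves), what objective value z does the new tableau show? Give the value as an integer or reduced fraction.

Minimum ratio for b: (7/3)/(4/3) = 7/4.
z changes by −(z-row coeff of b)·ratio = −(-2)·(7/4) = 7/2.
New z = 7 + (7/2) = 21/2.

21/2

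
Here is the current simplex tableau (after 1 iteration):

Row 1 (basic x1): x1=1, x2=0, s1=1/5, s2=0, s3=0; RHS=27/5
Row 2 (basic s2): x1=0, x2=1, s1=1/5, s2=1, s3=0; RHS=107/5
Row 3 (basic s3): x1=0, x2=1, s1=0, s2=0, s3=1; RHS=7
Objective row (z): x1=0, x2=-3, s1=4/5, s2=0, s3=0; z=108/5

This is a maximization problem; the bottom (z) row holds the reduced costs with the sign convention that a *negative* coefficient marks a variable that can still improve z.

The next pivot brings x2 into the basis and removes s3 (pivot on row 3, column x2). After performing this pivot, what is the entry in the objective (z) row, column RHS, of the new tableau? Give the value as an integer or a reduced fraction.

Pivot element is row 3, column x2: 1.
Normalize row 3: new (row 3, RHS) = 7/1 = 7.
z-row ← z-row − (-3)·(new row 3): 108/5 − (-3)·7 = 213/5.

213/5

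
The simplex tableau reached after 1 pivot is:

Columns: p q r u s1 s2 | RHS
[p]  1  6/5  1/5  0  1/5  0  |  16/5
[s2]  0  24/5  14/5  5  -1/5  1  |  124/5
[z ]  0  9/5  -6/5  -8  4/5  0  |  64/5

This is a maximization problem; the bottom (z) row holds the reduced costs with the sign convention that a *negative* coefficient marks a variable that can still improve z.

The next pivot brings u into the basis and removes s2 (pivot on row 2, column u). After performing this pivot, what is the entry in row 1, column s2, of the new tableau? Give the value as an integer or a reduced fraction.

0

Pivot element is row 2, column u: 5.
Normalize row 2: new (row 2, s2) = 1/5 = 1/5.
row 1 ← row 1 − 0·(new row 2): 0 − 0·(1/5) = 0.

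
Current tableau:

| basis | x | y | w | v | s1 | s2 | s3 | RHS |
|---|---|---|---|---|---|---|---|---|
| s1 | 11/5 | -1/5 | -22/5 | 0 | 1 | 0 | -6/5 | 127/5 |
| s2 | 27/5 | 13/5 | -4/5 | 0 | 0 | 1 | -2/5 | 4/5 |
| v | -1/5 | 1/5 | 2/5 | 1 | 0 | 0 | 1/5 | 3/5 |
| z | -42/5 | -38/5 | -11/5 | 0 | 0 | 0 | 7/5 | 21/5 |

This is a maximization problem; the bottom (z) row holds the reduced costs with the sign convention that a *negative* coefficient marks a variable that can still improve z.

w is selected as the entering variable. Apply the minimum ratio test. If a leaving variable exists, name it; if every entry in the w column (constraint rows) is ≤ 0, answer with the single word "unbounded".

Ratios: row 1 (s1): entry -22/5 ≤ 0, skip; row 2 (s2): entry -4/5 ≤ 0, skip; row 3 (v): (3/5)/(2/5) = 3/2.
Minimum ratio is in the v row, so v leaves.

v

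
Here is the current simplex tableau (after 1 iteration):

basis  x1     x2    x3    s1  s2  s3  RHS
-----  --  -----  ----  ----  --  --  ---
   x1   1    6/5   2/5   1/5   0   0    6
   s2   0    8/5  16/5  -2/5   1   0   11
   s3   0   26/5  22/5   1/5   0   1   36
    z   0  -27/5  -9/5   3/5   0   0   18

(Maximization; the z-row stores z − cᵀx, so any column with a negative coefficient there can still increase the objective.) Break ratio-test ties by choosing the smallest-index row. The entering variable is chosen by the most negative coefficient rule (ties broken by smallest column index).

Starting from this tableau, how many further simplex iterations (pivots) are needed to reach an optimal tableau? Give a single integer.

pivot: x2 in, x1 out → z = 45
No improving column remains; optimal.

1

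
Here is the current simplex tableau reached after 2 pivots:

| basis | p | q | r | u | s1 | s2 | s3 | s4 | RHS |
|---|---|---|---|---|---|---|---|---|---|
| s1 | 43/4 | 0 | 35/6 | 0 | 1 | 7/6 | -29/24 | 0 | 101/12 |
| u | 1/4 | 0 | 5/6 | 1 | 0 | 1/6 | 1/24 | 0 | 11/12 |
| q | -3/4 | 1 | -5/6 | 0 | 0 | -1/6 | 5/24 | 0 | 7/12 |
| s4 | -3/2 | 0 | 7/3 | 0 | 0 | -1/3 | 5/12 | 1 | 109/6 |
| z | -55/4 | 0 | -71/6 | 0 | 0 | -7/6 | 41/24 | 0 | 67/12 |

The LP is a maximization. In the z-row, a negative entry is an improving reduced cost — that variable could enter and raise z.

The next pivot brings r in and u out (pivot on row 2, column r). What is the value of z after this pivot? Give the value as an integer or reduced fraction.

Minimum ratio for r: (11/12)/(5/6) = 11/10.
z changes by −(z-row coeff of r)·ratio = −(-71/6)·(11/10) = 781/60.
New z = 67/12 + (781/60) = 93/5.

93/5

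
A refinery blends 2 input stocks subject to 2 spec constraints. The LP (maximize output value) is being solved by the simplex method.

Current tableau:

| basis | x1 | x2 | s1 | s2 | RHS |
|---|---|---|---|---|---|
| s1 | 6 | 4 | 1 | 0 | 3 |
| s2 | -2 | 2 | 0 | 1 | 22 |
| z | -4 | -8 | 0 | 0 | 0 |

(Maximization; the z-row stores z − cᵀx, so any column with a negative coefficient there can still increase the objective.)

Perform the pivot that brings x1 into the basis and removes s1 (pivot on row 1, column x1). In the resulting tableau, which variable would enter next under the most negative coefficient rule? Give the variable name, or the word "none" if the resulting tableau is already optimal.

x2

Pivot element 6. New z-row = old z-row − (-4)·(row 1/6).
Updated z-row coefficients: x1: 0, x2: -16/3, s1: 2/3, s2: 0.
The most negative is -16/3 in column x2, so x2 would enter next.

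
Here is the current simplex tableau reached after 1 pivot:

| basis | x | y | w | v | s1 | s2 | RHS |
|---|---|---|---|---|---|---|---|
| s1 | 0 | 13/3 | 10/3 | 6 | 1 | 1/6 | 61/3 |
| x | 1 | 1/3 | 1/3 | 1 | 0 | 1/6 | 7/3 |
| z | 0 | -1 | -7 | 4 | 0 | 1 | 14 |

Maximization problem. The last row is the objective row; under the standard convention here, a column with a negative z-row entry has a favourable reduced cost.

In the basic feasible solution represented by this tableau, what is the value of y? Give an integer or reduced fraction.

0

y is nonbasic (not in the basis column), so its value in the current BFS is 0.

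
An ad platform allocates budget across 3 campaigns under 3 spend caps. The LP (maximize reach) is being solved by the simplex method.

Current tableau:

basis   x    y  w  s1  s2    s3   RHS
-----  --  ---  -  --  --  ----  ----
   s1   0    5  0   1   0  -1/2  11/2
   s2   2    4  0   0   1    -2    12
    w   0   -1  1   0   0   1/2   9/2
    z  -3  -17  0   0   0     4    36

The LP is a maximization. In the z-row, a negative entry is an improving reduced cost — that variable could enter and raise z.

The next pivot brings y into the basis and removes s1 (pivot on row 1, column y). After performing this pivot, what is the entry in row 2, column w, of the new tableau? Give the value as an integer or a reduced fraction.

0

Pivot element is row 1, column y: 5.
Normalize row 1: new (row 1, w) = 0/5 = 0.
row 2 ← row 2 − 4·(new row 1): 0 − 4·0 = 0.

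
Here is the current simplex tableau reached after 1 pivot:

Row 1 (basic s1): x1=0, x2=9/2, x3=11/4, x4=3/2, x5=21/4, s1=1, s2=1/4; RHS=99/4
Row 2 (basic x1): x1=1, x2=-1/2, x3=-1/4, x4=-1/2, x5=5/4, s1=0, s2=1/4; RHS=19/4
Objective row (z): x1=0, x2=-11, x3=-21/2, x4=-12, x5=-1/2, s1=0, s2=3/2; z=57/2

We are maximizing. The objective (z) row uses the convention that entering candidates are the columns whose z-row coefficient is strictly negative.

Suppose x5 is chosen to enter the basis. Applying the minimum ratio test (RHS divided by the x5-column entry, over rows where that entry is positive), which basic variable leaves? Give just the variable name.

x1

Ratios: row 1 (s1): (99/4)/(21/4) = 33/7; row 2 (x1): (19/4)/(5/4) = 19/5.
Minimum ratio 19/5 is in the x1 row, so x1 leaves.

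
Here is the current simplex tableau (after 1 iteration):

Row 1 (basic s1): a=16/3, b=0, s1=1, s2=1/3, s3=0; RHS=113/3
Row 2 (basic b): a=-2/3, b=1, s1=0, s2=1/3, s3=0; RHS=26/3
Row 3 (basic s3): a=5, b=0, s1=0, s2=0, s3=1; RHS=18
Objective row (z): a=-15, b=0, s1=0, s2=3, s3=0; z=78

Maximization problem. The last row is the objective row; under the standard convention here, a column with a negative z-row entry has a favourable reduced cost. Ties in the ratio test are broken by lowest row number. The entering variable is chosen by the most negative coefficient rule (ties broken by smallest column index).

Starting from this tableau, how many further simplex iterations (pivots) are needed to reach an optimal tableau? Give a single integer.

pivot: a in, s3 out → z = 132
No improving column remains; optimal.

1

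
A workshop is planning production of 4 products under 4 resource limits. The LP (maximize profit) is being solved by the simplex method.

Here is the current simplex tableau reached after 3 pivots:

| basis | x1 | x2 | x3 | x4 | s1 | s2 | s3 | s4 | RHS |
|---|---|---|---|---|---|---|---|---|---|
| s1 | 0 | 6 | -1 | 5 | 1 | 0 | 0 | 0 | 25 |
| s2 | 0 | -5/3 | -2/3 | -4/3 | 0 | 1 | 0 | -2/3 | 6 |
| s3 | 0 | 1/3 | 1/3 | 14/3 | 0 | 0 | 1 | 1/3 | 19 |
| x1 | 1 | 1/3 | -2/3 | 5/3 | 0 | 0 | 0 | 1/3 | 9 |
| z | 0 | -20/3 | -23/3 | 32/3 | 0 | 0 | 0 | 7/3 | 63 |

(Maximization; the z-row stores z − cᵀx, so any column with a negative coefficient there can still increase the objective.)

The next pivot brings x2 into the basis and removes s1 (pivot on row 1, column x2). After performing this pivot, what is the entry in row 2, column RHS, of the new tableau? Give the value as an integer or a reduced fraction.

233/18

Pivot element is row 1, column x2: 6.
Normalize row 1: new (row 1, RHS) = 25/6 = 25/6.
row 2 ← row 2 − (-5/3)·(new row 1): 6 − (-5/3)·(25/6) = 233/18.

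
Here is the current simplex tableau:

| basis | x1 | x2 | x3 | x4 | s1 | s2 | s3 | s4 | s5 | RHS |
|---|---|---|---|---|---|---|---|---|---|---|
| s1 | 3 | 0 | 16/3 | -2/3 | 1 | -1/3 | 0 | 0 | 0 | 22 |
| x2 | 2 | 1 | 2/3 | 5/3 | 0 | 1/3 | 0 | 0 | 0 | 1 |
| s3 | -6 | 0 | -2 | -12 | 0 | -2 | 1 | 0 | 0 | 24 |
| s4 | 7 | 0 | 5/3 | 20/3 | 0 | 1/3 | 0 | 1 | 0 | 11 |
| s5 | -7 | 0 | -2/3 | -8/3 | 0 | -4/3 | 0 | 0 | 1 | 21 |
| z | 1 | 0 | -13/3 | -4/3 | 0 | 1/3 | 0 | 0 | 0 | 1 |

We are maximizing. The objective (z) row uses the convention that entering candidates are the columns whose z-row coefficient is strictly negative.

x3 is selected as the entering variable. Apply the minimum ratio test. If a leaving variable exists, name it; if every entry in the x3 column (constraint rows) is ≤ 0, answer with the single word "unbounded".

Ratios: row 1 (s1): 22/(16/3) = 33/8; row 2 (x2): 1/(2/3) = 3/2; row 3 (s3): entry -2 ≤ 0, skip; row 4 (s4): 11/(5/3) = 33/5; row 5 (s5): entry -2/3 ≤ 0, skip.
Minimum ratio is in the x2 row, so x2 leaves.

x2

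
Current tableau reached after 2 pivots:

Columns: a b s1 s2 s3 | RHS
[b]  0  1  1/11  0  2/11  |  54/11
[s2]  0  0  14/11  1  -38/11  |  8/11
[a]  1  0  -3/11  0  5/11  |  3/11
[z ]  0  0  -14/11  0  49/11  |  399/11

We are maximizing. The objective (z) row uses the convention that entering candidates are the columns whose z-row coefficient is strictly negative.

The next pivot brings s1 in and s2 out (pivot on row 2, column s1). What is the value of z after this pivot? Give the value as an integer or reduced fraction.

Minimum ratio for s1: (8/11)/(14/11) = 4/7.
z changes by −(z-row coeff of s1)·ratio = −(-14/11)·(4/7) = 8/11.
New z = 399/11 + (8/11) = 37.

37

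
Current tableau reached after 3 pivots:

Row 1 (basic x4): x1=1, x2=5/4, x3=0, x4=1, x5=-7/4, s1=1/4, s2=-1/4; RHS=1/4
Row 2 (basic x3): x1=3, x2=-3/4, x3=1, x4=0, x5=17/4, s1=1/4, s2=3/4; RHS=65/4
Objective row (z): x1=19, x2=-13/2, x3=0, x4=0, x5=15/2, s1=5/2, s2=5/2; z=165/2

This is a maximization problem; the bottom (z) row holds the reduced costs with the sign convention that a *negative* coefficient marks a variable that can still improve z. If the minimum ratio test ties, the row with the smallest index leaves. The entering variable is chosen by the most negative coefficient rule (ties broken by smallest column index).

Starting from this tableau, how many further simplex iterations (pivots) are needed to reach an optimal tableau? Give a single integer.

pivot: x2 in, x4 out → z = 419/5
pivot: x5 in, x3 out → z = 92
No improving column remains; optimal.

2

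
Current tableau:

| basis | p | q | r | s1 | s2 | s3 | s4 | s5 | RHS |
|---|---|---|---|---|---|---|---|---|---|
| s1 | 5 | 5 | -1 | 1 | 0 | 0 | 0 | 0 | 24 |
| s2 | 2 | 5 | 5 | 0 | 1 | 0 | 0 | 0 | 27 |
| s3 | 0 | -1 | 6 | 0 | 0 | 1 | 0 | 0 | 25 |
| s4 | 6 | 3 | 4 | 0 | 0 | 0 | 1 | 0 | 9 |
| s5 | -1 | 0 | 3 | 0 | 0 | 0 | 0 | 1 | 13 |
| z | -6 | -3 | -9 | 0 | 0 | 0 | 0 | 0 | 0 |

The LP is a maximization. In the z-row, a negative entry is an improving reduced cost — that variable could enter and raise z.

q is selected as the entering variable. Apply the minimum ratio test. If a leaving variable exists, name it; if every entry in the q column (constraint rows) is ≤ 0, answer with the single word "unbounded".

Ratios: row 1 (s1): 24/5 = 24/5; row 2 (s2): 27/5 = 27/5; row 3 (s3): entry -1 ≤ 0, skip; row 4 (s4): 9/3 = 3; row 5 (s5): entry 0 ≤ 0, skip.
Minimum ratio is in the s4 row, so s4 leaves.

s4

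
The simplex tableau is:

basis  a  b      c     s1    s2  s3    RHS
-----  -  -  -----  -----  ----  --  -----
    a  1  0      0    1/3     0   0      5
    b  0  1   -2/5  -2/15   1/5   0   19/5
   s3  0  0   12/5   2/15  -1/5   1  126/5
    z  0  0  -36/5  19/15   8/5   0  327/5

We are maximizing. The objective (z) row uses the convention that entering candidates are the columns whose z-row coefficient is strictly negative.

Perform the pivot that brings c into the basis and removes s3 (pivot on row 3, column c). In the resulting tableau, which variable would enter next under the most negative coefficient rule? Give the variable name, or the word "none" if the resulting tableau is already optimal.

Pivot element 12/5. New z-row = old z-row − (-36/5)·(row 3/(12/5)).
Updated z-row coefficients: a: 0, b: 0, c: 0, s1: 5/3, s2: 1, s3: 3.
No coefficient is strictly negative; the tableau after this pivot is optimal.

none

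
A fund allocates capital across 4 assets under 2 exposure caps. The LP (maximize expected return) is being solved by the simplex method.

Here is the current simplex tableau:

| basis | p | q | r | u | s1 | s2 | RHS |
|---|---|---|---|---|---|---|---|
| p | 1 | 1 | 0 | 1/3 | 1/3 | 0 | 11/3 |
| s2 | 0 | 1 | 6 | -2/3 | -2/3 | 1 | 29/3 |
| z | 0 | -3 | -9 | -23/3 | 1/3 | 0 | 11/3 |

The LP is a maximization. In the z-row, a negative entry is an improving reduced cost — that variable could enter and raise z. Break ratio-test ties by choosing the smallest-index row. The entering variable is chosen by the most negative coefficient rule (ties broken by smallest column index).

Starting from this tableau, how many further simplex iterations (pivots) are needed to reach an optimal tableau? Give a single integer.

pivot: r in, s2 out → z = 109/6
pivot: u in, p out → z = 227/2
No improving column remains; optimal.

2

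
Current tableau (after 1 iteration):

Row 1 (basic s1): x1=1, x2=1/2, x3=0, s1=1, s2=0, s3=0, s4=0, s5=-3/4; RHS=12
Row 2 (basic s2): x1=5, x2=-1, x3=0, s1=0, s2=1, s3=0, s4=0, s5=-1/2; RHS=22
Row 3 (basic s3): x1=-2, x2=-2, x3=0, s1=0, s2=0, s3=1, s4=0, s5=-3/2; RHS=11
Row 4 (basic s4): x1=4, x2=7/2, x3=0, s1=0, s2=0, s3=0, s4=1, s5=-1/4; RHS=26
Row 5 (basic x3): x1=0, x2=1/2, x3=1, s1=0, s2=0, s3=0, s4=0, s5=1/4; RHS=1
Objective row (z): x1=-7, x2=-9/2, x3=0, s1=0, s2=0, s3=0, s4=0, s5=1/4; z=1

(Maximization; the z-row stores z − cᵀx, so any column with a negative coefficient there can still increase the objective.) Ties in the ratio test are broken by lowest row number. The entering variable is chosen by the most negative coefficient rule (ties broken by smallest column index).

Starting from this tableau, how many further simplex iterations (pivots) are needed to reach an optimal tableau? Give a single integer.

3

pivot: x1 in, s2 out → z = 159/5
pivot: x2 in, s4 out → z = 1863/43
pivot: s5 in, x3 out → z = 867/20
No improving column remains; optimal.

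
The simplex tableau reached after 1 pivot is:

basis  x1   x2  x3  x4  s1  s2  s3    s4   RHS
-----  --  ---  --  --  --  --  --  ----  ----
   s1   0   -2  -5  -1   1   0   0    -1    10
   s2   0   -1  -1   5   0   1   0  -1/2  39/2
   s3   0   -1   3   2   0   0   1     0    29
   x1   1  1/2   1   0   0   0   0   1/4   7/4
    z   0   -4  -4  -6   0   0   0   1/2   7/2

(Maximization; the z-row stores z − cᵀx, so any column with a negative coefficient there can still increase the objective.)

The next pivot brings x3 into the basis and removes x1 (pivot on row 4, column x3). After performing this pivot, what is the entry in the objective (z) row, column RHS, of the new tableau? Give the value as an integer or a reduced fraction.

Pivot element is row 4, column x3: 1.
Normalize row 4: new (row 4, RHS) = (7/4)/1 = 7/4.
z-row ← z-row − (-4)·(new row 4): 7/2 − (-4)·(7/4) = 21/2.

21/2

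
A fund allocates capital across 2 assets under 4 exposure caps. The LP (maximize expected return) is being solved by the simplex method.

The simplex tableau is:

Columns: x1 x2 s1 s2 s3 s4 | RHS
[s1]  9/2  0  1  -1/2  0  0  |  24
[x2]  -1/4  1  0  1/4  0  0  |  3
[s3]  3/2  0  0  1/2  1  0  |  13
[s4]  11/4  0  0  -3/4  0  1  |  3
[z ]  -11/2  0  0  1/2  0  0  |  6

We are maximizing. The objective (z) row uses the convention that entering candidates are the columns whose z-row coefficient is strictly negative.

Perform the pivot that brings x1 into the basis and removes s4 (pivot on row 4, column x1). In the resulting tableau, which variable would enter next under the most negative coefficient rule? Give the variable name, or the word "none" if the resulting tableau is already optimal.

Pivot element 11/4. New z-row = old z-row − (-11/2)·(row 4/(11/4)).
Updated z-row coefficients: x1: 0, x2: 0, s1: 0, s2: -1, s3: 0, s4: 2.
The most negative is -1 in column s2, so s2 would enter next.

s2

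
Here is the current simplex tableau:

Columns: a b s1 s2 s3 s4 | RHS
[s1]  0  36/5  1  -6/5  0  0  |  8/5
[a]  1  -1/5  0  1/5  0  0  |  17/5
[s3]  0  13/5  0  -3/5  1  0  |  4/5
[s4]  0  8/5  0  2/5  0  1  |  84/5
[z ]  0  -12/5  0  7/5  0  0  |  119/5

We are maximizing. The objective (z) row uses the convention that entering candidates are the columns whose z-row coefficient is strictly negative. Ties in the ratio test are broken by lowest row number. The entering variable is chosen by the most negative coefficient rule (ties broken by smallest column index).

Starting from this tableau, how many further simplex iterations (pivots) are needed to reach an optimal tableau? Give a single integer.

1

pivot: b in, s1 out → z = 73/3
No improving column remains; optimal.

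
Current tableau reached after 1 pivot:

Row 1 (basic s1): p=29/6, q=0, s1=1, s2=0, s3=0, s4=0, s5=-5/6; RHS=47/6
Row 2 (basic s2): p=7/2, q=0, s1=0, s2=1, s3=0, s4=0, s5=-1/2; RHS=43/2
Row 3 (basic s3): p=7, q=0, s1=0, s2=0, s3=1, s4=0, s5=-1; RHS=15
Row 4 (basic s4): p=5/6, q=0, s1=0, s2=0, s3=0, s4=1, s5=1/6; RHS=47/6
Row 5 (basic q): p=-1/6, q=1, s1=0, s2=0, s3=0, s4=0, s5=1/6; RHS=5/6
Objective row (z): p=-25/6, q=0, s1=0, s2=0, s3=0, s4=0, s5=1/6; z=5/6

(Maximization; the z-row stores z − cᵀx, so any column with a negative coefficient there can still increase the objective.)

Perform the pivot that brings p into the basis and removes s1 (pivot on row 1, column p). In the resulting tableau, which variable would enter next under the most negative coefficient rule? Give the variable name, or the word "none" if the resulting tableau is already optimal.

s5

Pivot element 29/6. New z-row = old z-row − (-25/6)·(row 1/(29/6)).
Updated z-row coefficients: p: 0, q: 0, s1: 25/29, s2: 0, s3: 0, s4: 0, s5: -16/29.
The most negative is -16/29 in column s5, so s5 would enter next.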